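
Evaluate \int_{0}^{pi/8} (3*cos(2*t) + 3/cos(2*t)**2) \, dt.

An antiderivative is F(t) = 3*sin(2*t)/2 + 3*tan(2*t)/2.
Then F(pi/8) - F(0) = (3*sqrt(2)/4 + 3/2) - (0) = 3*sqrt(2)/4 + 3/2.

3*sqrt(2)/4 + 3/2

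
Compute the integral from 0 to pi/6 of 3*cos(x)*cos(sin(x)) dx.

Let u = sin(x), so du = cos(x) dx. When x = 0, u = 0; when x = pi/6, u = 1/2.
The integral becomes 3·∫ cos(u) du from 0 to 1/2, with antiderivative 3*sin(u).
Back in x: F(x) = 3*sin(sin(x)).
Then F(pi/6) - F(0) = (3*sin(1/2)) - (0) = 3*sin(1/2).

3*sin(1/2)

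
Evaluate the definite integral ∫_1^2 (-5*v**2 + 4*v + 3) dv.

By the power rule, an antiderivative is F(v) = -5*v**3/3 + 2*v**2 + 3*v.
Then F(2) - F(1) = (2/3) - (10/3) = -8/3.

-8/3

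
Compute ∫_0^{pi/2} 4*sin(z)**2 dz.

Use the identity sin^2(z) = (1 - cos(2*z))/2.
An antiderivative is F(z) = 2*z - sin(2*z).
Then F(pi/2) - F(0) = (pi) - (0) = pi.

pi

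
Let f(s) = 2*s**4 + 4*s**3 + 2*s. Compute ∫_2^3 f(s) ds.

By the power rule, an antiderivative is F(s) = 2*s**5/5 + s**4 + s**2.
Then F(3) - F(2) = (936/5) - (164/5) = 772/5.

772/5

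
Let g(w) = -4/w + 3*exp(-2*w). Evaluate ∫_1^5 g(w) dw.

-4*log(5) - 3*exp(-10)/2 + 3*exp(-2)/2

An antiderivative is F(w) = -4*log(w) - 3*exp(-2*w)/2.
Then F(5) - F(1) = (-4*log(5) - 3*exp(-10)/2) - (-3*exp(-2)/2) = -4*log(5) - 3*exp(-10)/2 + 3*exp(-2)/2.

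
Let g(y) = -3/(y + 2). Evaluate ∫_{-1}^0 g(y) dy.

-log(8)

An antiderivative is F(y) = -3*log(y + 2).
Then F(0) - F(-1) = (-log(8)) - (0) = -log(8).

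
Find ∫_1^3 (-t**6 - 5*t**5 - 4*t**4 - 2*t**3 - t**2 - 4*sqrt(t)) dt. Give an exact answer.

By the power rule, an antiderivative is F(t) = -t**7/7 - 5*t**6/6 - 4*t**5/5 - t**4/2 - 8*t**(3/2)/3 - t**3/3.
Then F(3) - F(1) = (-40734/35 - 8*sqrt(3)) - (-554/105) = -121648/105 - 8*sqrt(3).

-121648/105 - 8*sqrt(3)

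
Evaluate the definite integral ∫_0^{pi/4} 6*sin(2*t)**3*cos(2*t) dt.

Let u = sin(2*t), so du = 2*cos(2*t) dt. When t = 0, u = 0; when t = pi/4, u = 1.
The integral becomes 3·∫ u**3 du from 0 to 1, with antiderivative 3*u**4/4.
Back in t: F(t) = 3*sin(2*t)**4/4.
Then F(pi/4) - F(0) = (3/4) - (0) = 3/4.

3/4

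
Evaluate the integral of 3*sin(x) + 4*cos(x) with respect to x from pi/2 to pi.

An antiderivative is F(x) = 4*sin(x) - 3*cos(x).
Then F(pi) - F(pi/2) = (3) - (4) = -1.

-1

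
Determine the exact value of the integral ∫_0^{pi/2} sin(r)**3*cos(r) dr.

Let u = sin(r), so du = cos(r) dr. When r = 0, u = 0; when r = pi/2, u = 1.
The integral becomes ∫ u**3 du from 0 to 1, with antiderivative u**4/4.
Back in r: F(r) = sin(r)**4/4.
Then F(pi/2) - F(0) = (1/4) - (0) = 1/4.

1/4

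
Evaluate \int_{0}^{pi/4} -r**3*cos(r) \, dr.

Integrate by parts 3 times (u = r^3, dv = -cos(r) dr).
An antiderivative is F(r) = -r**3*sin(r) - 3*r**2*cos(r) + 6*r*sin(r) + 6*cos(r).
Then F(pi/4) - F(0) = (sqrt(2)*(-12*pi**2 - pi**3 + 96*pi + 384)/128) - (6) = -6 - 3*sqrt(2)*pi**2/32 - sqrt(2)*pi**3/128 + 3*sqrt(2)*pi/4 + 3*sqrt(2).

-6 - 3*sqrt(2)*pi**2/32 - sqrt(2)*pi**3/128 + 3*sqrt(2)*pi/4 + 3*sqrt(2)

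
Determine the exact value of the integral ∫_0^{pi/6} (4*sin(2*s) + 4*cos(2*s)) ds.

1 + sqrt(3)

An antiderivative is F(s) = 2*sin(2*s) - 2*cos(2*s).
Then F(pi/6) - F(0) = (-1 + sqrt(3)) - (-2) = 1 + sqrt(3).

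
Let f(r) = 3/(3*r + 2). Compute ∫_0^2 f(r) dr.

log(4)

An antiderivative is F(r) = log(3*r + 2).
Then F(2) - F(0) = (log(8)) - (log(2)) = log(4).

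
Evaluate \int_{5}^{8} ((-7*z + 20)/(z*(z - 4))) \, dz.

Factor the denominator: z**2 - 4*z = z(z - 4).
Partial fractions: (-7*z + 20)/(z*(z - 4)) = -5/z - 2/(z - 4).
An antiderivative is F(z) = -5*log(z) - 2*log(z - 4).
Then F(8) - F(5) = (-19*log(2)) - (-5*log(5)) = -19*log(2) + 5*log(5).

-19*log(2) + 5*log(5)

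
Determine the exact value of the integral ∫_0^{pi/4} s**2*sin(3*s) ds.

Integrate by parts twice (u = s^2, dv = sin(3*s) ds).
An antiderivative is F(s) = -s**2*cos(3*s)/3 + 2*s*sin(3*s)/9 + 2*cos(3*s)/27.
Then F(pi/4) - F(0) = (sqrt(2)*(-32 + 24*pi + 9*pi**2)/864) - (2/27) = -2/27 - sqrt(2)/27 + sqrt(2)*pi/36 + sqrt(2)*pi**2/96.

-2/27 - sqrt(2)/27 + sqrt(2)*pi/36 + sqrt(2)*pi**2/96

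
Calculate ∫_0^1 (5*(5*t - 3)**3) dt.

-65/4

Let u = 5*t - 3, so du = 5 dt. When t = 0, u = -3; when t = 1, u = 2.
The integral becomes ∫ u**3 du from -3 to 2, with antiderivative u**4/4.
Back in t: F(t) = (5*t - 3)**4/4.
Then F(1) - F(0) = (4) - (81/4) = -65/4.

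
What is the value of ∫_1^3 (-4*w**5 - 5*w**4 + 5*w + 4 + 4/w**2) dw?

By the power rule, an antiderivative is F(w) = -2*w**6/3 - w**5 + 5*w**2/2 + 4*w - 4/w.
Then F(3) - F(1) = (-4175/6) - (5/6) = -2090/3.

-2090/3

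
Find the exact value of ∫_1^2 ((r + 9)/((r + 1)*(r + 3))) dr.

Factor the denominator: r**2 + 4*r + 3 = (r + 3)(r + 1).
Partial fractions: (r + 9)/((r + 1)*(r + 3)) = -3/(r + 3) + 4/(r + 1).
An antiderivative is F(r) = 4*log(r + 1) - 3*log(r + 3).
Then F(2) - F(1) = (-3*log(5) + 4*log(3)) - (-log(4)) = -3*log(5) + 2*log(2) + 4*log(3).

-3*log(5) + 2*log(2) + 4*log(3)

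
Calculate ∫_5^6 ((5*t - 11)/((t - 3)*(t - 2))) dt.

Factor the denominator: t**2 - 5*t + 6 = (t - 2)(t - 3).
Partial fractions: (5*t - 11)/((t - 3)*(t - 2)) = 1/(t - 2) + 4/(t - 3).
An antiderivative is F(t) = 4*log(t - 3) + log(t - 2).
Then F(6) - F(5) = (2*log(2) + 4*log(3)) - (log(48)) = log(27/4).

log(27/4)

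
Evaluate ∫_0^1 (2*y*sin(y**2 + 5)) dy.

-cos(6) + cos(5)

Let u = y**2 + 5, so du = 2*y dy. When y = 0, u = 5; when y = 1, u = 6.
The integral becomes ∫ sin(u) du from 5 to 6, with antiderivative -cos(u).
Back in y: F(y) = -cos(y**2 + 5).
Then F(1) - F(0) = (-cos(6)) - (-cos(5)) = -cos(6) + cos(5).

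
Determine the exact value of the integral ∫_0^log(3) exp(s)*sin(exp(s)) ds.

cos(1) - cos(3)

Let u = exp(s), so du = exp(s) ds. When s = 0, u = 1; when s = log(3), u = 3.
The integral becomes ∫ sin(u) du from 1 to 3, with antiderivative -cos(u).
Back in s: F(s) = -cos(exp(s)).
Then F(log(3)) - F(0) = (-cos(3)) - (-cos(1)) = cos(1) - cos(3).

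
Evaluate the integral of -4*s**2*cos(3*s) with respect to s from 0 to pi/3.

Integrate by parts twice (u = s^2, dv = -4*cos(3*s) ds).
An antiderivative is F(s) = -4*s**2*sin(3*s)/3 - 8*s*cos(3*s)/9 + 8*sin(3*s)/27.
Then F(pi/3) - F(0) = (8*pi/27) - (0) = 8*pi/27.

8*pi/27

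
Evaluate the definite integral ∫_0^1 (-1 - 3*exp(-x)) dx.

-4 + 3*exp(-1)

An antiderivative is F(x) = -x + 3*exp(-x).
Then F(1) - F(0) = (-1 + 3*exp(-1)) - (3) = -4 + 3*exp(-1).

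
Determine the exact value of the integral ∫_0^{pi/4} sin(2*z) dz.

1/2

An antiderivative is F(z) = -cos(2*z)/2.
Then F(pi/4) - F(0) = (0) - (-1/2) = 1/2.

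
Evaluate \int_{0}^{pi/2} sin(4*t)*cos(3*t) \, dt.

4/7

Use the identity sin(4*t)cos(3*t) = [sin(7*t) + sin(t)]/2.
An antiderivative is F(t) = -cos(t)/2 - cos(7*t)/14.
Then F(pi/2) - F(0) = (0) - (-4/7) = 4/7.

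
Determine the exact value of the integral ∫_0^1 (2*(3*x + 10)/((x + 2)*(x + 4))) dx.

Factor the denominator: x**2 + 6*x + 8 = (x + 4)(x + 2).
Partial fractions: 2*(3*x + 10)/((x + 2)*(x + 4)) = 2/(x + 4) + 4/(x + 2).
An antiderivative is F(x) = 4*log(x + 2) + 2*log(x + 4).
Then F(1) - F(0) = (2*log(5) + 4*log(3)) - (8*log(2)) = -8*log(2) + 2*log(5) + 4*log(3).

-8*log(2) + 2*log(5) + 4*log(3)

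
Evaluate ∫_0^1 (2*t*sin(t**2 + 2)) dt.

cos(2) - cos(3)

Let u = t**2 + 2, so du = 2*t dt. When t = 0, u = 2; when t = 1, u = 3.
The integral becomes ∫ sin(u) du from 2 to 3, with antiderivative -cos(u).
Back in t: F(t) = -cos(t**2 + 2).
Then F(1) - F(0) = (-cos(3)) - (-cos(2)) = cos(2) - cos(3).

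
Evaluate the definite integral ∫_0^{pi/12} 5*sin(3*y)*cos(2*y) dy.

-3*sqrt(6)/4 - sqrt(2)/2 + 3

Use the identity sin(3*y)cos(2*y) = [sin(5*y) + sin(y)]/2.
An antiderivative is F(y) = -5*cos(y)/2 - cos(5*y)/2.
Then F(pi/12) - F(0) = (-3*sqrt(6)/4 - sqrt(2)/2) - (-3) = -3*sqrt(6)/4 - sqrt(2)/2 + 3.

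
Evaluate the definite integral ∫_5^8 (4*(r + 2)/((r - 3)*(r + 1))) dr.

Factor the denominator: r**2 - 2*r - 3 = (r + 1)(r - 3).
Partial fractions: 4*(r + 2)/((r - 3)*(r + 1)) = -1/(r + 1) + 5/(r - 3).
An antiderivative is F(r) = 5*log(r - 3) - log(r + 1).
Then F(8) - F(5) = (-2*log(3) + 5*log(5)) - (log(16/3)) = -4*log(2) - log(3) + 5*log(5).

-4*log(2) - log(3) + 5*log(5)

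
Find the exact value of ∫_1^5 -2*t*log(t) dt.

Integrate by parts once (u = ln t, dv = -2*t dt).
An antiderivative is F(t) = -t**2*(2*log(t) - 1)/2.
Then F(5) - F(1) = (25/2 - 25*log(5)) - (1/2) = 12 - 25*log(5).

12 - 25*log(5)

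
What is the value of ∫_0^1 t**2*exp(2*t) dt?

-1/4 + exp(2)/4

Integrate by parts twice (u = t^2, dv = exp(2*t) dt).
An antiderivative is F(t) = (2*t**2 - 2*t + 1)*exp(2*t)/4.
Then F(1) - F(0) = (exp(2)/4) - (1/4) = -1/4 + exp(2)/4.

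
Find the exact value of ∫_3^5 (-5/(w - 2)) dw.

An antiderivative is F(w) = -5*log(w - 2).
Then F(5) - F(3) = (-5*log(3)) - (0) = -5*log(3).

-5*log(3)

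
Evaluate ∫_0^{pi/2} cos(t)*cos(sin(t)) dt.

Let u = sin(t), so du = cos(t) dt. When t = 0, u = 0; when t = pi/2, u = 1.
The integral becomes ∫ cos(u) du from 0 to 1, with antiderivative sin(u).
Back in t: F(t) = sin(sin(t)).
Then F(pi/2) - F(0) = (sin(1)) - (0) = sin(1).

sin(1)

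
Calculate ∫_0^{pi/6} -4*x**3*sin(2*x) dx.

-pi/4 - sqrt(3)*pi**2/24 + pi**3/216 + 3*sqrt(3)/4

Integrate by parts 3 times (u = x^3, dv = -4*sin(2*x) dx).
An antiderivative is F(x) = 2*x**3*cos(2*x) - 3*x**2*sin(2*x) - 3*x*cos(2*x) + 3*sin(2*x)/2.
Then F(pi/6) - F(0) = (-pi/4 - sqrt(3)*pi**2/24 + pi**3/216 + 3*sqrt(3)/4) - (0) = -pi/4 - sqrt(3)*pi**2/24 + pi**3/216 + 3*sqrt(3)/4.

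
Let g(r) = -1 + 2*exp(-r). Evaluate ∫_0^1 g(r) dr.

An antiderivative is F(r) = -r - 2*exp(-r).
Then F(1) - F(0) = (-1 - 2*exp(-1)) - (-2) = 1 - 2*exp(-1).

1 - 2*exp(-1)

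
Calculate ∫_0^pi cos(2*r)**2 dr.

Use the identity cos^2(2*r) = (1 + cos(4*r))/2.
An antiderivative is F(r) = r/2 + sin(4*r)/8.
Then F(pi) - F(0) = (pi/2) - (0) = pi/2.

pi/2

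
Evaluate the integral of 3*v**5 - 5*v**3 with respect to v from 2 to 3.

By the power rule, an antiderivative is F(v) = v**6/2 - 5*v**4/4.
Then F(3) - F(2) = (1053/4) - (12) = 1005/4.

1005/4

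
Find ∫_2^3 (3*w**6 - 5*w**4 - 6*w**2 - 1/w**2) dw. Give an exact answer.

26597/42

By the power rule, an antiderivative is F(w) = 3*w**7/7 - w**5 - 2*w**3 + 1/w.
Then F(3) - F(2) = (13453/21) - (103/14) = 26597/42.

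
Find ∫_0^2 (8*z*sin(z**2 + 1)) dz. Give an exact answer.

-4*cos(5) + 4*cos(1)

Let u = z**2 + 1, so du = 2*z dz. When z = 0, u = 1; when z = 2, u = 5.
The integral becomes 4·∫ sin(u) du from 1 to 5, with antiderivative -4*cos(u).
Back in z: F(z) = -4*cos(z**2 + 1).
Then F(2) - F(0) = (-4*cos(5)) - (-4*cos(1)) = -4*cos(5) + 4*cos(1).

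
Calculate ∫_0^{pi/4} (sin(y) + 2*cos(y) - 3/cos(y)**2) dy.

-2 + sqrt(2)/2

An antiderivative is F(y) = 2*sin(y) - cos(y) - 3*tan(y).
Then F(pi/4) - F(0) = (-3 + sqrt(2)/2) - (-1) = -2 + sqrt(2)/2.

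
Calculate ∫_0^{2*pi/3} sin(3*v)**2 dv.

Use the identity sin^2(3*v) = (1 - cos(6*v))/2.
An antiderivative is F(v) = v/2 - sin(6*v)/12.
Then F(2*pi/3) - F(0) = (pi/3) - (0) = pi/3.

pi/3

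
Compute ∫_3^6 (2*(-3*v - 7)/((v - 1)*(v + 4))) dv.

Factor the denominator: v**2 + 3*v - 4 = (v + 4)(v - 1).
Partial fractions: 2*(-3*v - 7)/((v - 1)*(v + 4)) = -2/(v + 4) - 4/(v - 1).
An antiderivative is F(v) = -4*log(v - 1) - 2*log(v + 4).
Then F(6) - F(3) = (-6*log(5) - 2*log(2)) - (-2*log(7) - 4*log(2)) = -6*log(5) + 2*log(2) + 2*log(7).

-6*log(5) + 2*log(2) + 2*log(7)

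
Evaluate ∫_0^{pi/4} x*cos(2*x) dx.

Integrate by parts once (u = x, dv = cos(2*x) dx).
An antiderivative is F(x) = x*sin(2*x)/2 + cos(2*x)/4.
Then F(pi/4) - F(0) = (pi/8) - (1/4) = -1/4 + pi/8.

-1/4 + pi/8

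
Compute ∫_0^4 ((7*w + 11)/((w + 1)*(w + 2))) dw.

3*log(3) + 4*log(5)

Factor the denominator: w**2 + 3*w + 2 = (w + 2)(w + 1).
Partial fractions: (7*w + 11)/((w + 1)*(w + 2)) = 3/(w + 2) + 4/(w + 1).
An antiderivative is F(w) = 4*log(w + 1) + 3*log(w + 2).
Then F(4) - F(0) = (3*log(2) + 3*log(3) + 4*log(5)) - (log(8)) = 3*log(3) + 4*log(5).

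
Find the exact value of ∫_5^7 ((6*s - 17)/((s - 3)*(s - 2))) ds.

Factor the denominator: s**2 - 5*s + 6 = (s - 2)(s - 3).
Partial fractions: (6*s - 17)/((s - 3)*(s - 2)) = 5/(s - 2) + 1/(s - 3).
An antiderivative is F(s) = log(s - 3) + 5*log(s - 2).
Then F(7) - F(5) = (2*log(2) + 5*log(5)) - (log(2) + 5*log(3)) = -5*log(3) + log(2) + 5*log(5).

-5*log(3) + log(2) + 5*log(5)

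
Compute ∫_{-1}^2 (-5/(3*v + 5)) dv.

An antiderivative is F(v) = -5*log(3*v + 5)/3.
Then F(2) - F(-1) = (-5*log(11)/3) - (-5*log(2)/3) = -5*log(11)/3 + 5*log(2)/3.

-5*log(11)/3 + 5*log(2)/3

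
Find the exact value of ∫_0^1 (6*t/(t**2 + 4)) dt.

Let u = t**2 + 4, so du = 2*t dt. When t = 0, u = 4; when t = 1, u = 5.
The integral becomes 3·∫ 1/u du from 4 to 5, with antiderivative 3*log(u).
Back in t: F(t) = 3*log(t**2 + 4).
Then F(1) - F(0) = (3*log(5)) - (log(64)) = -6*log(2) + 3*log(5).

-6*log(2) + 3*log(5)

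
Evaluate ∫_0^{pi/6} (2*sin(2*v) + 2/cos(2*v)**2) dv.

1/2 + sqrt(3)

An antiderivative is F(v) = -cos(2*v) + tan(2*v).
Then F(pi/6) - F(0) = (-1/2 + sqrt(3)) - (-1) = 1/2 + sqrt(3).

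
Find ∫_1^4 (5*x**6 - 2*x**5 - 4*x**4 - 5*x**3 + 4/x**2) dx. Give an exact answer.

By the power rule, an antiderivative is F(x) = 5*x**7/7 - x**6/3 - 4*x**5/5 - 5*x**4/4 - 4/x.
Then F(4) - F(1) = (965719/105) - (-2381/420) = 1288419/140.

1288419/140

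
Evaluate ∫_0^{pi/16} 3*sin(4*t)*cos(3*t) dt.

-3*cos(pi/16)/2 - 3*sin(pi/16)/14 + 12/7

Use the identity sin(4*t)cos(3*t) = [sin(7*t) + sin(t)]/2.
An antiderivative is F(t) = -3*cos(t)/2 - 3*cos(7*t)/14.
Then F(pi/16) - F(0) = (-3*cos(pi/16)/2 - 3*sin(pi/16)/14) - (-12/7) = -3*cos(pi/16)/2 - 3*sin(pi/16)/14 + 12/7.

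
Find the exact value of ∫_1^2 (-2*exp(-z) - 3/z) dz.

An antiderivative is F(z) = -3*log(z) + 2*exp(-z).
Then F(2) - F(1) = (-3*log(2) + 2*exp(-2)) - (2*exp(-1)) = -3*log(2) - 2*exp(-1) + 2*exp(-2).

-3*log(2) - 2*exp(-1) + 2*exp(-2)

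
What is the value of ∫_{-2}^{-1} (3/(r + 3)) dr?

log(8)

An antiderivative is F(r) = 3*log(r + 3).
Then F(-1) - F(-2) = (log(8)) - (0) = log(8).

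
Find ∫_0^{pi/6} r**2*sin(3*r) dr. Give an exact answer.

Integrate by parts twice (u = r^2, dv = sin(3*r) dr).
An antiderivative is F(r) = -r**2*cos(3*r)/3 + 2*r*sin(3*r)/9 + 2*cos(3*r)/27.
Then F(pi/6) - F(0) = (pi/27) - (2/27) = -2/27 + pi/27.

-2/27 + pi/27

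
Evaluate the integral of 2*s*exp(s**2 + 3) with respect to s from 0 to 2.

Let u = s**2 + 3, so du = 2*s ds. When s = 0, u = 3; when s = 2, u = 7.
The integral becomes ∫ exp(u) du from 3 to 7, with antiderivative exp(u).
Back in s: F(s) = exp(s**2 + 3).
Then F(2) - F(0) = (exp(7)) - (exp(3)) = -exp(3) + exp(7).

-exp(3) + exp(7)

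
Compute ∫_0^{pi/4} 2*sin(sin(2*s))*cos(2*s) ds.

Let u = sin(2*s), so du = 2*cos(2*s) ds. When s = 0, u = 0; when s = pi/4, u = 1.
The integral becomes ∫ sin(u) du from 0 to 1, with antiderivative -cos(u).
Back in s: F(s) = -cos(sin(2*s)).
Then F(pi/4) - F(0) = (-cos(1)) - (-1) = 1 - cos(1).

1 - cos(1)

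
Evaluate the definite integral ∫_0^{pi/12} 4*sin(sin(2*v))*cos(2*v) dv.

2 - 2*cos(1/2)

Let u = sin(2*v), so du = 2*cos(2*v) dv. When v = 0, u = 0; when v = pi/12, u = 1/2.
The integral becomes 2·∫ sin(u) du from 0 to 1/2, with antiderivative -2*cos(u).
Back in v: F(v) = -2*cos(sin(2*v)).
Then F(pi/12) - F(0) = (-2*cos(1/2)) - (-2) = 2 - 2*cos(1/2).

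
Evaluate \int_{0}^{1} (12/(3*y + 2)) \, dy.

Let u = 3*y + 2, so du = 3 dy. When y = 0, u = 2; when y = 1, u = 5.
The integral becomes 4·∫ 1/u du from 2 to 5, with antiderivative 4*log(u).
Back in y: F(y) = 4*log(3*y + 2).
Then F(1) - F(0) = (4*log(5)) - (log(16)) = -4*log(2) + 4*log(5).

-4*log(2) + 4*log(5)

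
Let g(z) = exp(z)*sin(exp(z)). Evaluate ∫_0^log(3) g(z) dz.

Let u = exp(z), so du = exp(z) dz. When z = 0, u = 1; when z = log(3), u = 3.
The integral becomes ∫ sin(u) du from 1 to 3, with antiderivative -cos(u).
Back in z: F(z) = -cos(exp(z)).
Then F(log(3)) - F(0) = (-cos(3)) - (-cos(1)) = cos(1) - cos(3).

cos(1) - cos(3)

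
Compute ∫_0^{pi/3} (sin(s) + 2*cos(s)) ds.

An antiderivative is F(s) = 2*sin(s) - cos(s).
Then F(pi/3) - F(0) = (-1/2 + sqrt(3)) - (-1) = 1/2 + sqrt(3).

1/2 + sqrt(3)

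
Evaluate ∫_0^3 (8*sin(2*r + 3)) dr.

Let u = 2*r + 3, so du = 2 dr. When r = 0, u = 3; when r = 3, u = 9.
The integral becomes 4·∫ sin(u) du from 3 to 9, with antiderivative -4*cos(u).
Back in r: F(r) = -4*cos(2*r + 3).
Then F(3) - F(0) = (-4*cos(9)) - (-4*cos(3)) = 4*cos(3) - 4*cos(9).

4*cos(3) - 4*cos(9)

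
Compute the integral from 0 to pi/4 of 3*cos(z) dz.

3*sqrt(2)/2

An antiderivative is F(z) = 3*sin(z).
Then F(pi/4) - F(0) = (3*sqrt(2)/2) - (0) = 3*sqrt(2)/2.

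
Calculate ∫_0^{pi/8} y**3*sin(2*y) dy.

sqrt(2)*(-384 - pi**3 + 12*pi**2 + 96*pi)/2048

Integrate by parts 3 times (u = y^3, dv = sin(2*y) dy).
An antiderivative is F(y) = -y**3*cos(2*y)/2 + 3*y**2*sin(2*y)/4 + 3*y*cos(2*y)/4 - 3*sin(2*y)/8.
Then F(pi/8) - F(0) = (sqrt(2)*(-384 - pi**3 + 12*pi**2 + 96*pi)/2048) - (0) = sqrt(2)*(-384 - pi**3 + 12*pi**2 + 96*pi)/2048.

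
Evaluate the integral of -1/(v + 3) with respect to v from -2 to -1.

An antiderivative is F(v) = -log(v + 3).
Then F(-1) - F(-2) = (-log(2)) - (0) = -log(2).

-log(2)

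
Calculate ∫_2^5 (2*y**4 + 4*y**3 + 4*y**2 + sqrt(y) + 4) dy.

By the power rule, an antiderivative is F(y) = 2*y**5/5 + y**4 + 2*y**(3/2)/3 + 4*y**3/3 + 4*y.
Then F(5) - F(2) = (10*sqrt(5)/3 + 6185/3) - (4*sqrt(2)/3 + 712/15) = -4*sqrt(2)/3 + 10*sqrt(5)/3 + 10071/5.

-4*sqrt(2)/3 + 10*sqrt(5)/3 + 10071/5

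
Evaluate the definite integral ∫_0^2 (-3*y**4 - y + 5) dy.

-56/5

By the power rule, an antiderivative is F(y) = -3*y**5/5 - y**2/2 + 5*y.
Then F(2) - F(0) = (-56/5) - (0) = -56/5.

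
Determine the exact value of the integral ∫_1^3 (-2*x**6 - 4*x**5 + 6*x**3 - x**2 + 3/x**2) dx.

By the power rule, an antiderivative is F(x) = -2*x**7/7 - 2*x**6/3 + 3*x**4/2 - x**3/3 - 3/x.
Then F(3) - F(1) = (-13991/14) - (-39/14) = -6976/7.

-6976/7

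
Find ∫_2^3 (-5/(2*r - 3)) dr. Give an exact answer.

An antiderivative is F(r) = -5*log(2*r - 3)/2.
Then F(3) - F(2) = (-5*log(3)/2) - (0) = -5*log(3)/2.

-5*log(3)/2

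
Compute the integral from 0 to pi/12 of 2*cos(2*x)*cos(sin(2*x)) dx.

sin(1/2)

Let u = sin(2*x), so du = 2*cos(2*x) dx. When x = 0, u = 0; when x = pi/12, u = 1/2.
The integral becomes ∫ cos(u) du from 0 to 1/2, with antiderivative sin(u).
Back in x: F(x) = sin(sin(2*x)).
Then F(pi/12) - F(0) = (sin(1/2)) - (0) = sin(1/2).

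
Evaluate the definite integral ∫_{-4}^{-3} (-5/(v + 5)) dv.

An antiderivative is F(v) = -5*log(v + 5).
Then F(-3) - F(-4) = (-log(32)) - (0) = -log(32).

-log(32)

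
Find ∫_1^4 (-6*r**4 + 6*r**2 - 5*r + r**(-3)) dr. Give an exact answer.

-182181/160

By the power rule, an antiderivative is F(r) = -6*r**5/5 + 2*r**3 - 5*r**2/2 - 1/(2*r**2).
Then F(4) - F(1) = (-182533/160) - (-11/5) = -182181/160.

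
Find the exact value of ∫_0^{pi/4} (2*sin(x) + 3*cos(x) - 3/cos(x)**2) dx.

An antiderivative is F(x) = 3*sin(x) - 2*cos(x) - 3*tan(x).
Then F(pi/4) - F(0) = (-3 + sqrt(2)/2) - (-2) = -1 + sqrt(2)/2.

-1 + sqrt(2)/2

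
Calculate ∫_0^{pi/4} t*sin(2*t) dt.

1/4

Integrate by parts once (u = t, dv = sin(2*t) dt).
An antiderivative is F(t) = -t*cos(2*t)/2 + sin(2*t)/4.
Then F(pi/4) - F(0) = (1/4) - (0) = 1/4.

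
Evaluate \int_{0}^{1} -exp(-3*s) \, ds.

An antiderivative is F(s) = exp(-3*s)/3.
Then F(1) - F(0) = (exp(-3)/3) - (1/3) = (1 - exp(3))*exp(-3)/3.

(1 - exp(3))*exp(-3)/3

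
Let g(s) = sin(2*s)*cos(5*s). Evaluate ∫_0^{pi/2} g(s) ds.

-2/21

Use the identity sin(2*s)cos(5*s) = [sin(7*s) + sin(-3*s)]/2.
An antiderivative is F(s) = cos(3*s)/6 - cos(7*s)/14.
Then F(pi/2) - F(0) = (0) - (2/21) = -2/21.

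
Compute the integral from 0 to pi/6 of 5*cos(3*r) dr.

An antiderivative is F(r) = 5*sin(3*r)/3.
Then F(pi/6) - F(0) = (5/3) - (0) = 5/3.

5/3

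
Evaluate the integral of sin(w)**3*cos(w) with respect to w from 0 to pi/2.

Let u = sin(w), so du = cos(w) dw. When w = 0, u = 0; when w = pi/2, u = 1.
The integral becomes ∫ u**3 du from 0 to 1, with antiderivative u**4/4.
Back in w: F(w) = sin(w)**4/4.
Then F(pi/2) - F(0) = (1/4) - (0) = 1/4.

1/4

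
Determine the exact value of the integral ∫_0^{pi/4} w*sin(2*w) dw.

Integrate by parts once (u = w, dv = sin(2*w) dw).
An antiderivative is F(w) = -w*cos(2*w)/2 + sin(2*w)/4.
Then F(pi/4) - F(0) = (1/4) - (0) = 1/4.

1/4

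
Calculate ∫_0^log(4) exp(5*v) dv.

Let u = exp(v), so du = exp(v) dv. When v = 0, u = 1; when v = log(4), u = 4.
The integral becomes ∫ u**4 du from 1 to 4, with antiderivative u**5/5.
Back in v: F(v) = exp(5*v)/5.
Then F(log(4)) - F(0) = (1024/5) - (1/5) = 1023/5.

1023/5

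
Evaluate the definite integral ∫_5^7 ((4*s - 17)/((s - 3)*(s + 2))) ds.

-5*log(7) - log(2) + 10*log(3)

Factor the denominator: s**2 - s - 6 = (s + 2)(s - 3).
Partial fractions: (4*s - 17)/((s - 3)*(s + 2)) = 5/(s + 2) - 1/(s - 3).
An antiderivative is F(s) = -log(s - 3) + 5*log(s + 2).
Then F(7) - F(5) = (-2*log(2) + 10*log(3)) - (-log(2) + 5*log(7)) = -5*log(7) - log(2) + 10*log(3).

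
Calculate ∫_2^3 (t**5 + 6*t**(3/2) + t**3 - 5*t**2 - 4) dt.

-48*sqrt(2)/5 + 108*sqrt(3)/5 + 1097/12

By the power rule, an antiderivative is F(t) = t**6/6 + 12*t**(5/2)/5 + t**4/4 - 5*t**3/3 - 4*t.
Then F(3) - F(2) = (108*sqrt(3)/5 + 339/4) - (-20/3 + 48*sqrt(2)/5) = -48*sqrt(2)/5 + 108*sqrt(3)/5 + 1097/12.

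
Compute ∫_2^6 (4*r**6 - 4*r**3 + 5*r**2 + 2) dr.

3338264/21

By the power rule, an antiderivative is F(r) = 4*r**7/7 - r**4 + 5*r**3/3 + 2*r.
Then F(6) - F(2) = (1113276/7) - (1564/21) = 3338264/21.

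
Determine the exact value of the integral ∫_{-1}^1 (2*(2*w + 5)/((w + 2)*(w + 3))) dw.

log(36)

Factor the denominator: w**2 + 5*w + 6 = (w + 3)(w + 2).
Partial fractions: 2*(2*w + 5)/((w + 2)*(w + 3)) = 2/(w + 3) + 2/(w + 2).
An antiderivative is F(w) = 2*log(w + 2) + 2*log(w + 3).
Then F(1) - F(-1) = (2*log(3) + 4*log(2)) - (log(4)) = log(36).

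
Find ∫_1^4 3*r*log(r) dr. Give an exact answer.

-45/4 + 48*log(2)

Integrate by parts once (u = ln r, dv = 3*r dr).
An antiderivative is F(r) = 3*r**2*(2*log(r) - 1)/4.
Then F(4) - F(1) = (-12 + 48*log(2)) - (-3/4) = -45/4 + 48*log(2).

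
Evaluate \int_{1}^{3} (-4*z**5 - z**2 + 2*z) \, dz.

-486

By the power rule, an antiderivative is F(z) = -2*z**6/3 - z**3/3 + z**2.
Then F(3) - F(1) = (-486) - (0) = -486.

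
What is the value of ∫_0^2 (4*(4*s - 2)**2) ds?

Let u = 4*s - 2, so du = 4 ds. When s = 0, u = -2; when s = 2, u = 6.
The integral becomes ∫ u**2 du from -2 to 6, with antiderivative u**3/3.
Back in s: F(s) = (4*s - 2)**3/3.
Then F(2) - F(0) = (72) - (-8/3) = 224/3.

224/3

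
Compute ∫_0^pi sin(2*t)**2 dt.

Use the identity sin^2(2*t) = (1 - cos(4*t))/2.
An antiderivative is F(t) = t/2 - sin(4*t)/8.
Then F(pi) - F(0) = (pi/2) - (0) = pi/2.

pi/2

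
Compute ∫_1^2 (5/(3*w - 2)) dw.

An antiderivative is F(w) = 5*log(3*w - 2)/3.
Then F(2) - F(1) = (10*log(2)/3) - (0) = 10*log(2)/3.

10*log(2)/3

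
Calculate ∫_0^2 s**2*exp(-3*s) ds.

Integrate by parts twice (u = s^2, dv = exp(-3*s) ds).
An antiderivative is F(s) = (-9*s**2 - 6*s - 2)*exp(-3*s)/27.
Then F(2) - F(0) = (-50*exp(-6)/27) - (-2/27) = 2/27 - 50*exp(-6)/27.

2/27 - 50*exp(-6)/27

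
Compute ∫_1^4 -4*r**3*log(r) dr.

Integrate by parts once (u = ln r, dv = -4*r**3 dr).
An antiderivative is F(r) = -r**4*(4*log(r) - 1)/4.
Then F(4) - F(1) = (64 - 512*log(2)) - (1/4) = 255/4 - 512*log(2).

255/4 - 512*log(2)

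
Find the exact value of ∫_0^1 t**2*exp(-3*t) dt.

Integrate by parts twice (u = t^2, dv = exp(-3*t) dt).
An antiderivative is F(t) = (-9*t**2 - 6*t - 2)*exp(-3*t)/27.
Then F(1) - F(0) = (-17*exp(-3)/27) - (-2/27) = 2/27 - 17*exp(-3)/27.

2/27 - 17*exp(-3)/27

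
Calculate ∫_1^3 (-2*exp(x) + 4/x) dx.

An antiderivative is F(x) = -2*exp(x) + 4*log(x).
Then F(3) - F(1) = (-2*exp(3) + log(81)) - (-2*exp(1)) = -2*exp(3) + 4*log(3) + 2*exp(1).

-2*exp(3) + 4*log(3) + 2*exp(1)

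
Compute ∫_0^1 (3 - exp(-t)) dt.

An antiderivative is F(t) = 3*t + exp(-t).
Then F(1) - F(0) = (exp(-1) + 3) - (1) = exp(-1) + 2.

exp(-1) + 2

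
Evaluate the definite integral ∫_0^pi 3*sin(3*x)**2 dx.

3*pi/2

Use the identity sin^2(3*x) = (1 - cos(6*x))/2.
An antiderivative is F(x) = 3*x/2 - sin(6*x)/4.
Then F(pi) - F(0) = (3*pi/2) - (0) = 3*pi/2.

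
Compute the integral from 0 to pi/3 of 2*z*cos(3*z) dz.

-4/9

Integrate by parts once (u = z, dv = 2*cos(3*z) dz).
An antiderivative is F(z) = 2*z*sin(3*z)/3 + 2*cos(3*z)/9.
Then F(pi/3) - F(0) = (-2/9) - (2/9) = -4/9.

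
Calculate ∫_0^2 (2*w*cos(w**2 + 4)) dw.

Let u = w**2 + 4, so du = 2*w dw. When w = 0, u = 4; when w = 2, u = 8.
The integral becomes ∫ cos(u) du from 4 to 8, with antiderivative sin(u).
Back in w: F(w) = sin(w**2 + 4).
Then F(2) - F(0) = (sin(8)) - (sin(4)) = -sin(4) + sin(8).

-sin(4) + sin(8)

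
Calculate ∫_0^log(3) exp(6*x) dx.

Let u = exp(x), so du = exp(x) dx. When x = 0, u = 1; when x = log(3), u = 3.
The integral becomes ∫ u**5 du from 1 to 3, with antiderivative u**6/6.
Back in x: F(x) = exp(6*x)/6.
Then F(log(3)) - F(0) = (243/2) - (1/6) = 364/3.

364/3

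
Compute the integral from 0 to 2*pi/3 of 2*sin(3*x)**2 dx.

2*pi/3

Use the identity sin^2(3*x) = (1 - cos(6*x))/2.
An antiderivative is F(x) = x - sin(6*x)/6.
Then F(2*pi/3) - F(0) = (2*pi/3) - (0) = 2*pi/3.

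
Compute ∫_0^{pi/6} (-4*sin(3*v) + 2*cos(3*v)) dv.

An antiderivative is F(v) = 2*sin(3*v)/3 + 4*cos(3*v)/3.
Then F(pi/6) - F(0) = (2/3) - (4/3) = -2/3.

-2/3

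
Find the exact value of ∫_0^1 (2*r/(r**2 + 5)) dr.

log(6/5)

Let u = r**2 + 5, so du = 2*r dr. When r = 0, u = 5; when r = 1, u = 6.
The integral becomes ∫ 1/u du from 5 to 6, with antiderivative log(u).
Back in r: F(r) = log(r**2 + 5).
Then F(1) - F(0) = (log(6)) - (log(5)) = log(6/5).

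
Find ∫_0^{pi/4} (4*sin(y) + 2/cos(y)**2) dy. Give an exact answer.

6 - 2*sqrt(2)

An antiderivative is F(y) = -4*cos(y) + 2*tan(y).
Then F(pi/4) - F(0) = (2 - 2*sqrt(2)) - (-4) = 6 - 2*sqrt(2).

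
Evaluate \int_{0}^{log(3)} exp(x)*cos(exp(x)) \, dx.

-sin(1) + sin(3)

Let u = exp(x), so du = exp(x) dx. When x = 0, u = 1; when x = log(3), u = 3.
The integral becomes ∫ cos(u) du from 1 to 3, with antiderivative sin(u).
Back in x: F(x) = sin(exp(x)).
Then F(log(3)) - F(0) = (sin(3)) - (sin(1)) = -sin(1) + sin(3).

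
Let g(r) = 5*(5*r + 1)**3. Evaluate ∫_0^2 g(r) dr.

Let u = 5*r + 1, so du = 5 dr. When r = 0, u = 1; when r = 2, u = 11.
The integral becomes ∫ u**3 du from 1 to 11, with antiderivative u**4/4.
Back in r: F(r) = (5*r + 1)**4/4.
Then F(2) - F(0) = (14641/4) - (1/4) = 3660.

3660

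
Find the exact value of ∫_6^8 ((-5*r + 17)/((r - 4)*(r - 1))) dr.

-4*log(7) - log(2) + 4*log(5)

Factor the denominator: r**2 - 5*r + 4 = (r - 1)(r - 4).
Partial fractions: (-5*r + 17)/((r - 4)*(r - 1)) = -4/(r - 1) - 1/(r - 4).
An antiderivative is F(r) = -log(r - 4) - 4*log(r - 1).
Then F(8) - F(6) = (-4*log(7) - 2*log(2)) - (-4*log(5) - log(2)) = -4*log(7) - log(2) + 4*log(5).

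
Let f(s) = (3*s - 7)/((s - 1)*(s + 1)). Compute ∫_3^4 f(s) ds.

Factor the denominator: s**2 - 1 = (s + 1)(s - 1).
Partial fractions: (3*s - 7)/((s - 1)*(s + 1)) = 5/(s + 1) - 2/(s - 1).
An antiderivative is F(s) = -2*log(s - 1) + 5*log(s + 1).
Then F(4) - F(3) = (-2*log(3) + 5*log(5)) - (8*log(2)) = -8*log(2) - 2*log(3) + 5*log(5).

-8*log(2) - 2*log(3) + 5*log(5)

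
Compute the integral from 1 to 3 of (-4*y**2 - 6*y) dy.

By the power rule, an antiderivative is F(y) = -4*y**3/3 - 3*y**2.
Then F(3) - F(1) = (-63) - (-13/3) = -176/3.

-176/3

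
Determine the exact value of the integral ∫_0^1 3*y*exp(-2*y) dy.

Integrate by parts once (u = y, dv = 3*exp(-2*y) dy).
An antiderivative is F(y) = (-6*y - 3)*exp(-2*y)/4.
Then F(1) - F(0) = (-9*exp(-2)/4) - (-3/4) = 3/4 - 9*exp(-2)/4.

3/4 - 9*exp(-2)/4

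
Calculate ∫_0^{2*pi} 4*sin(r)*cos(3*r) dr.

0

Use the identity sin(r)cos(3*r) = [sin(4*r) + sin(-2*r)]/2.
An antiderivative is F(r) = cos(2*r) - cos(4*r)/2.
Then F(2*pi) - F(0) = (1/2) - (1/2) = 0.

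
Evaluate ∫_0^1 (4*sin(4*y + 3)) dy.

cos(3) - cos(7)

Let u = 4*y + 3, so du = 4 dy. When y = 0, u = 3; when y = 1, u = 7.
The integral becomes ∫ sin(u) du from 3 to 7, with antiderivative -cos(u).
Back in y: F(y) = -cos(4*y + 3).
Then F(1) - F(0) = (-cos(7)) - (-cos(3)) = cos(3) - cos(7).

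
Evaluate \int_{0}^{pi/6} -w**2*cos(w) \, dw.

-sqrt(3)*pi/6 - pi**2/72 + 1

Integrate by parts twice (u = w^2, dv = -cos(w) dw).
An antiderivative is F(w) = -w**2*sin(w) - 2*w*cos(w) + 2*sin(w).
Then F(pi/6) - F(0) = (-sqrt(3)*pi/6 - pi**2/72 + 1) - (0) = -sqrt(3)*pi/6 - pi**2/72 + 1.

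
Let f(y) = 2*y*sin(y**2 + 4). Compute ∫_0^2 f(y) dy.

cos(4) - cos(8)

Let u = y**2 + 4, so du = 2*y dy. When y = 0, u = 4; when y = 2, u = 8.
The integral becomes ∫ sin(u) du from 4 to 8, with antiderivative -cos(u).
Back in y: F(y) = -cos(y**2 + 4).
Then F(2) - F(0) = (-cos(8)) - (-cos(4)) = cos(4) - cos(8).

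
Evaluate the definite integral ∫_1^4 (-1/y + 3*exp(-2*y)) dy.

An antiderivative is F(y) = -log(y) - 3*exp(-2*y)/2.
Then F(4) - F(1) = (-2*log(2) - 3*exp(-8)/2) - (-3*exp(-2)/2) = -2*log(2) - 3*exp(-8)/2 + 3*exp(-2)/2.

-2*log(2) - 3*exp(-8)/2 + 3*exp(-2)/2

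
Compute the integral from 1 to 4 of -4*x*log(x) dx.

15 - 64*log(2)

Integrate by parts once (u = ln x, dv = -4*x dx).
An antiderivative is F(x) = -x**2*(2*log(x) - 1).
Then F(4) - F(1) = (16 - 64*log(2)) - (1) = 15 - 64*log(2).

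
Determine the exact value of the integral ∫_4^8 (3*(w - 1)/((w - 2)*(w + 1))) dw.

-2*log(5) + 5*log(3)

Factor the denominator: w**2 - w - 2 = (w + 1)(w - 2).
Partial fractions: 3*(w - 1)/((w - 2)*(w + 1)) = 2/(w + 1) + 1/(w - 2).
An antiderivative is F(w) = log(w - 2) + 2*log(w + 1).
Then F(8) - F(4) = (log(2) + 5*log(3)) - (log(50)) = -2*log(5) + 5*log(3).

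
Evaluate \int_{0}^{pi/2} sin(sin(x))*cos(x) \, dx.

1 - cos(1)

Let u = sin(x), so du = cos(x) dx. When x = 0, u = 0; when x = pi/2, u = 1.
The integral becomes ∫ sin(u) du from 0 to 1, with antiderivative -cos(u).
Back in x: F(x) = -cos(sin(x)).
Then F(pi/2) - F(0) = (-cos(1)) - (-1) = 1 - cos(1).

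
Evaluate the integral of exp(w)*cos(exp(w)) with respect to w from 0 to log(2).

Let u = exp(w), so du = exp(w) dw. When w = 0, u = 1; when w = log(2), u = 2.
The integral becomes ∫ cos(u) du from 1 to 2, with antiderivative sin(u).
Back in w: F(w) = sin(exp(w)).
Then F(log(2)) - F(0) = (sin(2)) - (sin(1)) = -sin(1) + sin(2).

-sin(1) + sin(2)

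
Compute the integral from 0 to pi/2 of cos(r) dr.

An antiderivative is F(r) = sin(r).
Then F(pi/2) - F(0) = (1) - (0) = 1.

1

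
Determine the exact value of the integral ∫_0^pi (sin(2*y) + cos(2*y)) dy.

0

An antiderivative is F(y) = sin(2*y)/2 - cos(2*y)/2.
Then F(pi) - F(0) = (-1/2) - (-1/2) = 0.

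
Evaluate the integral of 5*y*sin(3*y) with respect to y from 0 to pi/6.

Integrate by parts once (u = y, dv = 5*sin(3*y) dy).
An antiderivative is F(y) = -5*y*cos(3*y)/3 + 5*sin(3*y)/9.
Then F(pi/6) - F(0) = (5/9) - (0) = 5/9.

5/9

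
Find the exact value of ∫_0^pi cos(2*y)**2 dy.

pi/2

Use the identity cos^2(2*y) = (1 + cos(4*y))/2.
An antiderivative is F(y) = y/2 + sin(4*y)/8.
Then F(pi) - F(0) = (pi/2) - (0) = pi/2.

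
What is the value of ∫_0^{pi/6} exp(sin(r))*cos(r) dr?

Let u = sin(r), so du = cos(r) dr. When r = 0, u = 0; when r = pi/6, u = 1/2.
The integral becomes ∫ exp(u) du from 0 to 1/2, with antiderivative exp(u).
Back in r: F(r) = exp(sin(r)).
Then F(pi/6) - F(0) = (exp(1/2)) - (1) = -1 + exp(1/2).

-1 + exp(1/2)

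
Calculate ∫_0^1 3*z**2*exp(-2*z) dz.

Integrate by parts twice (u = z^2, dv = 3*exp(-2*z) dz).
An antiderivative is F(z) = (-6*z**2 - 6*z - 3)*exp(-2*z)/4.
Then F(1) - F(0) = (-15*exp(-2)/4) - (-3/4) = 3/4 - 15*exp(-2)/4.

3/4 - 15*exp(-2)/4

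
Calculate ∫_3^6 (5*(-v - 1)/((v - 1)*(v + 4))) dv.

Factor the denominator: v**2 + 3*v - 4 = (v + 4)(v - 1).
Partial fractions: 5*(-v - 1)/((v - 1)*(v + 4)) = -3/(v + 4) - 2/(v - 1).
An antiderivative is F(v) = -2*log(v - 1) - 3*log(v + 4).
Then F(6) - F(3) = (-5*log(5) - 3*log(2)) - (-3*log(7) - 2*log(2)) = -5*log(5) - log(2) + 3*log(7).

-5*log(5) - log(2) + 3*log(7)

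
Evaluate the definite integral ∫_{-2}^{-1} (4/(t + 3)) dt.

An antiderivative is F(t) = 4*log(t + 3).
Then F(-1) - F(-2) = (log(16)) - (0) = log(16).

log(16)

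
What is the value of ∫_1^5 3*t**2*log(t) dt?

-124/3 + 125*log(5)

Integrate by parts once (u = ln t, dv = 3*t**2 dt).
An antiderivative is F(t) = t**3*(3*log(t) - 1)/3.
Then F(5) - F(1) = (-125/3 + 125*log(5)) - (-1/3) = -124/3 + 125*log(5).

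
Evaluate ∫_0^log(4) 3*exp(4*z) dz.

765/4

Let u = exp(z), so du = exp(z) dz. When z = 0, u = 1; when z = log(4), u = 4.
The integral becomes 3·∫ u**3 du from 1 to 4, with antiderivative 3*u**4/4.
Back in z: F(z) = 3*exp(4*z)/4.
Then F(log(4)) - F(0) = (192) - (3/4) = 765/4.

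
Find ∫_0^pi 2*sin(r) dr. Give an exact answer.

An antiderivative is F(r) = -2*cos(r).
Then F(pi) - F(0) = (2) - (-2) = 4.

4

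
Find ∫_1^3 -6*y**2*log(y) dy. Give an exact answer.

Integrate by parts once (u = ln y, dv = -6*y**2 dy).
An antiderivative is F(y) = -2*y**3*(3*log(y) - 1)/3.
Then F(3) - F(1) = (18 - 54*log(3)) - (2/3) = 52/3 - 54*log(3).

52/3 - 54*log(3)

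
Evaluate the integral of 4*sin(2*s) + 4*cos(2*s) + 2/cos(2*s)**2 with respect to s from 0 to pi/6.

1 + 2*sqrt(3)

An antiderivative is F(s) = 2*sin(2*s) - 2*cos(2*s) + tan(2*s).
Then F(pi/6) - F(0) = (-1 + 2*sqrt(3)) - (-2) = 1 + 2*sqrt(3).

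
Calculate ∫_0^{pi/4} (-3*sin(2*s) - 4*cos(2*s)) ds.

An antiderivative is F(s) = -2*sin(2*s) + 3*cos(2*s)/2.
Then F(pi/4) - F(0) = (-2) - (3/2) = -7/2.

-7/2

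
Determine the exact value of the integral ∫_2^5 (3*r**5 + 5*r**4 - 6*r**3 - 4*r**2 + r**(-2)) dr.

98043/10

By the power rule, an antiderivative is F(r) = r**6/2 + r**5 - 3*r**4/2 - 4*r**3/3 - 1/r.
Then F(5) - F(2) = (147497/15) - (173/6) = 98043/10.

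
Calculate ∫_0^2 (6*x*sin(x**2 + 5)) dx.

Let u = x**2 + 5, so du = 2*x dx. When x = 0, u = 5; when x = 2, u = 9.
The integral becomes 3·∫ sin(u) du from 5 to 9, with antiderivative -3*cos(u).
Back in x: F(x) = -3*cos(x**2 + 5).
Then F(2) - F(0) = (-3*cos(9)) - (-3*cos(5)) = 3*cos(5) - 3*cos(9).

3*cos(5) - 3*cos(9)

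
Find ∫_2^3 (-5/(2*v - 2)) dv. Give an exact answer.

An antiderivative is F(v) = -5*log(2*v - 2)/2.
Then F(3) - F(2) = (-log(32)) - (-5*log(2)/2) = -5*log(2)/2.

-5*log(2)/2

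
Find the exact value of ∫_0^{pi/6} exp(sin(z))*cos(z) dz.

-1 + exp(1/2)

Let u = sin(z), so du = cos(z) dz. When z = 0, u = 0; when z = pi/6, u = 1/2.
The integral becomes ∫ exp(u) du from 0 to 1/2, with antiderivative exp(u).
Back in z: F(z) = exp(sin(z)).
Then F(pi/6) - F(0) = (exp(1/2)) - (1) = -1 + exp(1/2).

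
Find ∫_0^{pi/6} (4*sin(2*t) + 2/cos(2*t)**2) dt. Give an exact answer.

An antiderivative is F(t) = -2*cos(2*t) + tan(2*t).
Then F(pi/6) - F(0) = (-1 + sqrt(3)) - (-2) = 1 + sqrt(3).

1 + sqrt(3)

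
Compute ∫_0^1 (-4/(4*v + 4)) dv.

-log(2)

An antiderivative is F(v) = -log(4*v + 4).
Then F(1) - F(0) = (-log(8)) - (-log(4)) = -log(2).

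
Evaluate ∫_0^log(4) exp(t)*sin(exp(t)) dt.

Let u = exp(t), so du = exp(t) dt. When t = 0, u = 1; when t = log(4), u = 4.
The integral becomes ∫ sin(u) du from 1 to 4, with antiderivative -cos(u).
Back in t: F(t) = -cos(exp(t)).
Then F(log(4)) - F(0) = (-cos(4)) - (-cos(1)) = cos(1) - cos(4).

cos(1) - cos(4)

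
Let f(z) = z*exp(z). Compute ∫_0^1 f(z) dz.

1

Integrate by parts once (u = z, dv = exp(z) dz).
An antiderivative is F(z) = (z - 1)*exp(z).
Then F(1) - F(0) = (0) - (-1) = 1.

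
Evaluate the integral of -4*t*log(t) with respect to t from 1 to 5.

Integrate by parts once (u = ln t, dv = -4*t dt).
An antiderivative is F(t) = -t**2*(2*log(t) - 1).
Then F(5) - F(1) = (25 - 50*log(5)) - (1) = 24 - 50*log(5).

24 - 50*log(5)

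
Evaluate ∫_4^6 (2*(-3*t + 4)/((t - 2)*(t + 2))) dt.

-11*log(2) + 5*log(3)

Factor the denominator: t**2 - 4 = (t + 2)(t - 2).
Partial fractions: 2*(-3*t + 4)/((t - 2)*(t + 2)) = -5/(t + 2) - 1/(t - 2).
An antiderivative is F(t) = -log(t - 2) - 5*log(t + 2).
Then F(6) - F(4) = (-17*log(2)) - (-5*log(3) - 6*log(2)) = -11*log(2) + 5*log(3).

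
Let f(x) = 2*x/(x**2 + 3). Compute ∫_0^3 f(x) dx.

log(4)

Let u = x**2 + 3, so du = 2*x dx. When x = 0, u = 3; when x = 3, u = 12.
The integral becomes ∫ 1/u du from 3 to 12, with antiderivative log(u).
Back in x: F(x) = log(x**2 + 3).
Then F(3) - F(0) = (log(12)) - (log(3)) = log(4).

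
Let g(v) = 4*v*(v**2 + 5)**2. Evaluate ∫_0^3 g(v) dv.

1746

Let u = v**2 + 5, so du = 2*v dv. When v = 0, u = 5; when v = 3, u = 14.
The integral becomes 2·∫ u**2 du from 5 to 14, with antiderivative 2*u**3/3.
Back in v: F(v) = 2*(v**2 + 5)**3/3.
Then F(3) - F(0) = (5488/3) - (250/3) = 1746.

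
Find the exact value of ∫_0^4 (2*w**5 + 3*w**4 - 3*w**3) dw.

By the power rule, an antiderivative is F(w) = w**6/3 + 3*w**5/5 - 3*w**4/4.
Then F(4) - F(0) = (26816/15) - (0) = 26816/15.

26816/15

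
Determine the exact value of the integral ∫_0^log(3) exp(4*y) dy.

20

Let u = exp(y), so du = exp(y) dy. When y = 0, u = 1; when y = log(3), u = 3.
The integral becomes ∫ u**3 du from 1 to 3, with antiderivative u**4/4.
Back in y: F(y) = exp(4*y)/4.
Then F(log(3)) - F(0) = (81/4) - (1/4) = 20.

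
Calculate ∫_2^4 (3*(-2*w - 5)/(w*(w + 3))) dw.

-5*log(2) - log(7) + log(5)

Factor the denominator: w**2 + 3*w = (w + 3)w.
Partial fractions: 3*(-2*w - 5)/(w*(w + 3)) = -1/(w + 3) - 5/w.
An antiderivative is F(w) = -5*log(w) - log(w + 3).
Then F(4) - F(2) = (-10*log(2) - log(7)) - (-5*log(2) - log(5)) = -5*log(2) - log(7) + log(5).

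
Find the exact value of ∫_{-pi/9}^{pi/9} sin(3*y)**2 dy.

Use the identity sin^2(3*y) = (1 - cos(6*y))/2.
An antiderivative is F(y) = y/2 - sin(6*y)/12.
Then F(pi/9) - F(-pi/9) = (-sqrt(3)/24 + pi/18) - (-pi/18 + sqrt(3)/24) = -sqrt(3)/12 + pi/9.

-sqrt(3)/12 + pi/9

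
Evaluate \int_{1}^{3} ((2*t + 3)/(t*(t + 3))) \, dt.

Factor the denominator: t**2 + 3*t = (t + 3)t.
Partial fractions: (2*t + 3)/(t*(t + 3)) = 1/(t + 3) + 1/t.
An antiderivative is F(t) = log(t) + log(t + 3).
Then F(3) - F(1) = (log(18)) - (log(4)) = log(9/2).

log(9/2)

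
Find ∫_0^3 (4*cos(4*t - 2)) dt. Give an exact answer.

sin(10) + sin(2)

Let u = 4*t - 2, so du = 4 dt. When t = 0, u = -2; when t = 3, u = 10.
The integral becomes ∫ cos(u) du from -2 to 10, with antiderivative sin(u).
Back in t: F(t) = sin(4*t - 2).
Then F(3) - F(0) = (sin(10)) - (-sin(2)) = sin(10) + sin(2).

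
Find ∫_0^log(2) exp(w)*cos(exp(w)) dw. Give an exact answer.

-sin(1) + sin(2)

Let u = exp(w), so du = exp(w) dw. When w = 0, u = 1; when w = log(2), u = 2.
The integral becomes ∫ cos(u) du from 1 to 2, with antiderivative sin(u).
Back in w: F(w) = sin(exp(w)).
Then F(log(2)) - F(0) = (sin(2)) - (sin(1)) = -sin(1) + sin(2).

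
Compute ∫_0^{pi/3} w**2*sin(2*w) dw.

-3/8 + pi**2/36 + sqrt(3)*pi/12

Integrate by parts twice (u = w^2, dv = sin(2*w) dw).
An antiderivative is F(w) = -w**2*cos(2*w)/2 + w*sin(2*w)/2 + cos(2*w)/4.
Then F(pi/3) - F(0) = (-1/8 + pi**2/36 + sqrt(3)*pi/12) - (1/4) = -3/8 + pi**2/36 + sqrt(3)*pi/12.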